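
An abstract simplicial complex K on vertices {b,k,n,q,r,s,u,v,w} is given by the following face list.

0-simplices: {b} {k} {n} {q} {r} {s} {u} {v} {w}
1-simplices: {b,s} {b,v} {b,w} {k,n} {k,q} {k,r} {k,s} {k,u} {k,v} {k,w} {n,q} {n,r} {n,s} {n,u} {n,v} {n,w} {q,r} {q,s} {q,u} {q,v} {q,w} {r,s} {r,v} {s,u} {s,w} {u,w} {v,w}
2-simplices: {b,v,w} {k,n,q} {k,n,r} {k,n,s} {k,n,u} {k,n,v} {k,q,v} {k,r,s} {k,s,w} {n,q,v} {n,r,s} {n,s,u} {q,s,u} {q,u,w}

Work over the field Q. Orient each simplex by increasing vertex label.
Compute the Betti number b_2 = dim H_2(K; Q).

b_2=2

n_0=9 n_1=27 n_2=14  [Q]
∂1: piv[bs,bv,bw,kn,kq,kr,ks,ku] rk=8  ker:kv,kw,nq,nr,ns,nu,nv,nw,qr,qs,qu,qv,qw,rs,rv,su,sw,uw,vw
∂2: piv[bvw,knq,knr,kns,knu,knv,kqv,krs,ksw,nsu,qsu,quw] rk=12  ker:nqv,nrs
b_2=(14−12)−0=2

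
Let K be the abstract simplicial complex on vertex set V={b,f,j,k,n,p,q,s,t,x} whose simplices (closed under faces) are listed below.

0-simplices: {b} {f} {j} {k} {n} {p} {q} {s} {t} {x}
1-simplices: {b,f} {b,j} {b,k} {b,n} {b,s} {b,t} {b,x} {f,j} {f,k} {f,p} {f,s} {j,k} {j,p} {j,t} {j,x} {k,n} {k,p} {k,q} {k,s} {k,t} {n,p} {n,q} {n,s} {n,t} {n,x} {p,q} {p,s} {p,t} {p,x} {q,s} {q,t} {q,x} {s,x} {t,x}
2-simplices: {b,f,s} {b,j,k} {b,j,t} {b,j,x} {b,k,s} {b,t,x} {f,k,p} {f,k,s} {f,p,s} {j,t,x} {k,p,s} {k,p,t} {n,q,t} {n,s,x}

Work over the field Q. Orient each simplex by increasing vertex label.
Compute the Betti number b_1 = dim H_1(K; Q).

b_1=13

n_0=10 n_1=34 n_2=14  [Q]
∂1: piv[bf,bj,bk,bn,bs,bt,bx,fp,kq] rk=9  ker:fj,fk,fs,jk,jp,jt,jx,kn,kp,ks,kt,np,nq,ns,nt,nx,pq,ps,pt,px,qs,qt,qx,sx,tx
∂2: piv[bfs,bjk,bjt,bjx,bks,btx,fkp,fks,fps,kpt,nqt,nsx] rk=12  ker:jtx,kps
b_1=(34−9)−12=13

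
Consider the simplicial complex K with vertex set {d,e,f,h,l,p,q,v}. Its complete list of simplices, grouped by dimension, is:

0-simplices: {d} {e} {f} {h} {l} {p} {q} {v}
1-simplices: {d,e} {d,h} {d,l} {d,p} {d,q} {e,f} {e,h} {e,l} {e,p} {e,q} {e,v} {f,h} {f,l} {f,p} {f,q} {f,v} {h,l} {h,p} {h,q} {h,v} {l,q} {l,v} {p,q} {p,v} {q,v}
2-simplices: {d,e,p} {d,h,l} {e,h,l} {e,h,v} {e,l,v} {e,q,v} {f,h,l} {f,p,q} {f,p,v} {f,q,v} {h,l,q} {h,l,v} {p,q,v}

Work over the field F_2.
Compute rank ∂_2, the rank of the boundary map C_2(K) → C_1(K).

n_0=8 n_1=25 n_2=13  [Z2]
∂1: piv[de,dh,dl,dp,dq,ef,ev] rk=7  ker:eh,el,ep,eq,fh,fl,fp,fq,fv,hl,hp,hq,hv,lq,lv,pq,pv,qv
∂2: piv[dep,dhl,ehl,ehv,elv,eqv,fhl,fpq,fpv,fqv,hlq] rk=11  ker:hlv,pqv
rk∂_2=11

rank∂_2=11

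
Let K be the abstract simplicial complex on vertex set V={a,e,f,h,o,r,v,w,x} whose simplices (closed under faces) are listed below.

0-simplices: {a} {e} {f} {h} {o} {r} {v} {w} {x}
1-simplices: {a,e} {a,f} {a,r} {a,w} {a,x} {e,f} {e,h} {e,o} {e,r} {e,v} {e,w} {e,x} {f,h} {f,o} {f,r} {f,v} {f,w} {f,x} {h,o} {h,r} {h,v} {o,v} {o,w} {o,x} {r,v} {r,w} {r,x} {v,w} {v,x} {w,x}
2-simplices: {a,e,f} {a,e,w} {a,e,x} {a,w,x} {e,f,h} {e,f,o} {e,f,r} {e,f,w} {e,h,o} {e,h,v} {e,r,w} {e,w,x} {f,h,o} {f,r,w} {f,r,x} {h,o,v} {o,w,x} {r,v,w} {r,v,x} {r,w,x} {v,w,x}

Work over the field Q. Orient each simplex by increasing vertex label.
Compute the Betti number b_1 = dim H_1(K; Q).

n_0=9 n_1=30 n_2=21  [Q]
∂1: piv[ae,af,ar,aw,ax,eh,eo,ev] rk=8  ker:ef,er,ew,ex,fh,fo,fr,fv,fw,fx,ho,hr,hv,ov,ow,ox,rv,rw,rx,vw,vx,wx
∂2: piv[aef,aew,aex,awx,efh,efo,efr,efw,eho,ehv,erw,frx,hov,owx,rvw,rvx,rwx] rk=17  ker:ewx,fho,frw,vwx
b_1=(30−8)−17=5

b_1=5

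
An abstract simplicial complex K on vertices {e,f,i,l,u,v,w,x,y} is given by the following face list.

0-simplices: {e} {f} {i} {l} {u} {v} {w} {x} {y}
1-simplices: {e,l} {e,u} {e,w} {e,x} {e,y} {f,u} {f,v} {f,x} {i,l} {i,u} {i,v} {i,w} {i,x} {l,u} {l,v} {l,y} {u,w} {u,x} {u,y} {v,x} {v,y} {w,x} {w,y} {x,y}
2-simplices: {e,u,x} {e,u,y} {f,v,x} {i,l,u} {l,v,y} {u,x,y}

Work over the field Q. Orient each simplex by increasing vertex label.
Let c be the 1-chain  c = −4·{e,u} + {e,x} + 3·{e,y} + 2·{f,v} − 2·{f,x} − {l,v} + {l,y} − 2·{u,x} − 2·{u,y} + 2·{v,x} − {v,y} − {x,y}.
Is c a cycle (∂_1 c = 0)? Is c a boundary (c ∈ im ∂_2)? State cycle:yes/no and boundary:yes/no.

n_0=9 n_1=24 n_2=6  [Q]
∂1: piv[el,eu,ew,ex,ey,fu,fv,il] rk=8  ker:fx,iu,iv,iw,ix,lu,lv,ly,uw,ux,uy,vx,vy,wx,wy,xy
∂2: piv[eux,euy,fvx,ilu,lvy,uxy] rk=6
∂1c = 0
c vs im∂2: reduces to 0 ⇒ boundary

cycle:yes boundary:yes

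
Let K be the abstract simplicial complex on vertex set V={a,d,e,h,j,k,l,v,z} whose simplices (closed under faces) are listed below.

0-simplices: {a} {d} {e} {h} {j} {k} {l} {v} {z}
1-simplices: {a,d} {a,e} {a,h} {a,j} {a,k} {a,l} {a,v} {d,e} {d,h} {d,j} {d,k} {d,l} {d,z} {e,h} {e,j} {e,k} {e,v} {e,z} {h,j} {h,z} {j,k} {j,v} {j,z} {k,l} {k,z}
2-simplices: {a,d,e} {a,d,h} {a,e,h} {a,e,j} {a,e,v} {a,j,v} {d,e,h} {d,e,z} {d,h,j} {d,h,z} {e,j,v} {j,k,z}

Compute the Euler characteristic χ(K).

n_0=9 n_1=25 n_2=12
χ=+9−25+12=-4

χ(K)=-4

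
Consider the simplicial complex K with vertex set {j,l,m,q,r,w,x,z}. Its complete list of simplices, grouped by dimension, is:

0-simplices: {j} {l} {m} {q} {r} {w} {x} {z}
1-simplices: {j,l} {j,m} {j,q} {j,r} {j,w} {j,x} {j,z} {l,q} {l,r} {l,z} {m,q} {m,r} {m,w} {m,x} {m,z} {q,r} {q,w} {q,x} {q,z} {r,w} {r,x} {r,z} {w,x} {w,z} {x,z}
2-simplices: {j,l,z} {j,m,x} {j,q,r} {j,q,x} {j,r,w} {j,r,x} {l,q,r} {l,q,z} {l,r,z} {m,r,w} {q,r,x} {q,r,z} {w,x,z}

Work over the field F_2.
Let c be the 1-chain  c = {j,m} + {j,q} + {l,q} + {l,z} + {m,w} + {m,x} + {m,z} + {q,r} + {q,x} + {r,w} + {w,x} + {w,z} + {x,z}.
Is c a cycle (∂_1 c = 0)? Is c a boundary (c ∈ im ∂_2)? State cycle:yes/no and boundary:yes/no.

cycle:yes boundary:no

n_0=8 n_1=25 n_2=13  [Z2]
∂1: piv[jl,jm,jq,jr,jw,jx,jz] rk=7  ker:lq,lr,lz,mq,mr,mw,mx,mz,qr,qw,qx,qz,rw,rx,rz,wx,wz,xz
∂2: piv[jlz,jmx,jqr,jqx,jrw,jrx,lqr,lqz,lrz,mrw,wxz] rk=11  ker:qrx,qrz
∂1c = 0
c vs im∂2: residual ≠ 0 ⇒ not boundary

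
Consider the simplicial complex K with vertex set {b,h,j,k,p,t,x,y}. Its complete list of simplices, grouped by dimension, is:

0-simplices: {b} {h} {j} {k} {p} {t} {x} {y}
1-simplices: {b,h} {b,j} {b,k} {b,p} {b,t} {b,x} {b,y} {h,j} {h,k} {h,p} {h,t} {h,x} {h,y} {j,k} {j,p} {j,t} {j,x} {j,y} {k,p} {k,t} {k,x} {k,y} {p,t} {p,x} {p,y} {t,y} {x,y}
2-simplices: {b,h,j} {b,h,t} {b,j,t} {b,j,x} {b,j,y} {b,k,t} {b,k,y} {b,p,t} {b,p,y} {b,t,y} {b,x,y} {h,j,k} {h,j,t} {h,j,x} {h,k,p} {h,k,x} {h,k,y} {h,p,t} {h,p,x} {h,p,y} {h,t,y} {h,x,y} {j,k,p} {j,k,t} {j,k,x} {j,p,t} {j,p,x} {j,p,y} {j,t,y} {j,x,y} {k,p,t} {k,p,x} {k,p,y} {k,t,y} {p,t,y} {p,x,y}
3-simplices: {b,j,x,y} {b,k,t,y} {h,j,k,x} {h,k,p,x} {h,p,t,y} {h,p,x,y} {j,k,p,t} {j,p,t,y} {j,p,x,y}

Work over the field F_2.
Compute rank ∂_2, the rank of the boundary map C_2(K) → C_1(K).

n_0=8 n_1=27 n_2=36 n_3=9  [Z2]
∂1: piv[bh,bj,bk,bp,bt,bx,by] rk=7  ker:hj,hk,hp,ht,hx,hy,jk,jp,jt,jx,jy,kp,kt,kx,ky,pt,px,py,ty,xy
∂2: piv[bhj,bht,bjt,bjx,bjy,bkt,bky,bpt,bpy,bty,bxy,hjk,hjx,hkp,hkx,hky,hpt,hpx,hpy,jkp] rk=20  ker:hjt,hty,hxy,jkt,jkx,jpt,jpx,jpy,jty,jxy,kpt,kpx,kpy,kty,pty,pxy
∂3: piv[bjxy,bkty,hjkx,hkpx,hpty,hpxy,jkpt,jpty,jpxy] rk=9
rk∂_2=20

rank∂_2=20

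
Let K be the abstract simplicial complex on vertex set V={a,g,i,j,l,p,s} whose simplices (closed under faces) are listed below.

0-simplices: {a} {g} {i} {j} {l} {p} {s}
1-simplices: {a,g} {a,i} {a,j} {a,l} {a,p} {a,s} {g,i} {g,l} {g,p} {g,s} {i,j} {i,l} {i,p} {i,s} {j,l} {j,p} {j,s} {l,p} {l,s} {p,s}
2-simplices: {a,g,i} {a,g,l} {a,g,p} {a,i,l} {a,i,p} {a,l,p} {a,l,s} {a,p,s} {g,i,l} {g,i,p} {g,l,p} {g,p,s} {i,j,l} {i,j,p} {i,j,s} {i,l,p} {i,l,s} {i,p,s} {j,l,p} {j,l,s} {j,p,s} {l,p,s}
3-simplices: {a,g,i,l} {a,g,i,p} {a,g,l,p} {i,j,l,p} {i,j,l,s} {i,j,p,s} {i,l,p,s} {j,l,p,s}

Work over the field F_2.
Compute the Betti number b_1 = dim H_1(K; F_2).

b_1=1

n_0=7 n_1=20 n_2=22 n_3=8  [Z2]
∂1: piv[ag,ai,aj,al,ap,as] rk=6  ker:gi,gl,gp,gs,ij,il,ip,is,jl,jp,js,lp,ls,ps
∂2: piv[agi,agl,agp,ail,aip,alp,als,aps,gps,ijl,ijp,ijs,ils] rk=13  ker:gil,gip,glp,ilp,ips,jlp,jls,jps,lps
∂3: piv[agil,agip,aglp,ijlp,ijls,ijps,ilps] rk=7  ker:jlps
b_1=(20−6)−13=1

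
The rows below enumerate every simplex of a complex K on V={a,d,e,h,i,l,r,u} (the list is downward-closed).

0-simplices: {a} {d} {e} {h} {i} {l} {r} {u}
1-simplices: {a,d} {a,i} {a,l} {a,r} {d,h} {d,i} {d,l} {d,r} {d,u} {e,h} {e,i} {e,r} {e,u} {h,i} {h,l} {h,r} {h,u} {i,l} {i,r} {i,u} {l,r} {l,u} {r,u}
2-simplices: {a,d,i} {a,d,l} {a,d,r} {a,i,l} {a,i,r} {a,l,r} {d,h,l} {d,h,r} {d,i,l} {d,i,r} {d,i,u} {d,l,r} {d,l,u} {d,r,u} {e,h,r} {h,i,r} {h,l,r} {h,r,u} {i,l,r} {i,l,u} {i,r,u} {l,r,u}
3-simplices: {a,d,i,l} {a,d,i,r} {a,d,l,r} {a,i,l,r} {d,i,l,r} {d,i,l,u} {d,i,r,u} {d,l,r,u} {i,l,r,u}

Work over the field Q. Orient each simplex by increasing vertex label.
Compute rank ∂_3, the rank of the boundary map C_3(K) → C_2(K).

rank∂_3=7

n_0=8 n_1=23 n_2=22 n_3=9  [Q]
∂1: piv[ad,ai,al,ar,dh,du,eh] rk=7  ker:di,dl,dr,ei,er,eu,hi,hl,hr,hu,il,ir,iu,lr,lu,ru
∂2: piv[adi,adl,adr,ail,air,alr,dhl,dhr,diu,dlu,dru,ehr,hir,hru] rk=14  ker:dil,dir,dlr,hlr,ilr,ilu,iru,lru
∂3: piv[adil,adir,adlr,ailr,dilu,diru,dlru] rk=7  ker:dilr,ilru
rk∂_3=7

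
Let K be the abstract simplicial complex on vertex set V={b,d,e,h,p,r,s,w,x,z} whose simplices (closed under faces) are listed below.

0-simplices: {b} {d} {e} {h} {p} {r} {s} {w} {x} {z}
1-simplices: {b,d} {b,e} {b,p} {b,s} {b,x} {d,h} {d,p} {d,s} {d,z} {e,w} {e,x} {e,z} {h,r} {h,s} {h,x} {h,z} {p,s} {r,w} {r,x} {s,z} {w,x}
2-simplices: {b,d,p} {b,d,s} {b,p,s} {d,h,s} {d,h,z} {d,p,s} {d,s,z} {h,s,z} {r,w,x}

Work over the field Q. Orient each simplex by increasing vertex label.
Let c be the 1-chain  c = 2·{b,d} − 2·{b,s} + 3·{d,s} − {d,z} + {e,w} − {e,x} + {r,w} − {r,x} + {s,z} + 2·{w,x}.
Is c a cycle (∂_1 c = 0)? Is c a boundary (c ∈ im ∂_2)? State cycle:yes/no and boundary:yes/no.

n_0=10 n_1=21 n_2=9  [Q]
∂1: piv[bd,be,bp,bs,bx,dh,dz,ew,hr] rk=9  ker:dp,ds,ex,ez,hs,hx,hz,ps,rw,rx,sz,wx
∂2: piv[bdp,bds,bps,dhs,dhz,dsz,rwx] rk=7  ker:dps,hsz
∂1c = 0
c vs im∂2: residual ≠ 0 ⇒ not boundary

cycle:yes boundary:no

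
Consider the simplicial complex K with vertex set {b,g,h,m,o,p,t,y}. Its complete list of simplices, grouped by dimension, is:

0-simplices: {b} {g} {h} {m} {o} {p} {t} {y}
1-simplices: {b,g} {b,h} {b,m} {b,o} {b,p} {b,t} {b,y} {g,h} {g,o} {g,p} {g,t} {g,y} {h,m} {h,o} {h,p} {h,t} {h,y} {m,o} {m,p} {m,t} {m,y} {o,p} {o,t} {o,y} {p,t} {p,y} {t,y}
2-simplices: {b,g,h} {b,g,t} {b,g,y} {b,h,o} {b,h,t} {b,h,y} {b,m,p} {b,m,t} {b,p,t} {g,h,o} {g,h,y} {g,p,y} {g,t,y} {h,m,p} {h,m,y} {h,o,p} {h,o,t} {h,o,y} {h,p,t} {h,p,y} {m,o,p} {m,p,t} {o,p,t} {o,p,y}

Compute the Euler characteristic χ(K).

n_0=8 n_1=27 n_2=24
χ=+8−27+24=5

χ(K)=5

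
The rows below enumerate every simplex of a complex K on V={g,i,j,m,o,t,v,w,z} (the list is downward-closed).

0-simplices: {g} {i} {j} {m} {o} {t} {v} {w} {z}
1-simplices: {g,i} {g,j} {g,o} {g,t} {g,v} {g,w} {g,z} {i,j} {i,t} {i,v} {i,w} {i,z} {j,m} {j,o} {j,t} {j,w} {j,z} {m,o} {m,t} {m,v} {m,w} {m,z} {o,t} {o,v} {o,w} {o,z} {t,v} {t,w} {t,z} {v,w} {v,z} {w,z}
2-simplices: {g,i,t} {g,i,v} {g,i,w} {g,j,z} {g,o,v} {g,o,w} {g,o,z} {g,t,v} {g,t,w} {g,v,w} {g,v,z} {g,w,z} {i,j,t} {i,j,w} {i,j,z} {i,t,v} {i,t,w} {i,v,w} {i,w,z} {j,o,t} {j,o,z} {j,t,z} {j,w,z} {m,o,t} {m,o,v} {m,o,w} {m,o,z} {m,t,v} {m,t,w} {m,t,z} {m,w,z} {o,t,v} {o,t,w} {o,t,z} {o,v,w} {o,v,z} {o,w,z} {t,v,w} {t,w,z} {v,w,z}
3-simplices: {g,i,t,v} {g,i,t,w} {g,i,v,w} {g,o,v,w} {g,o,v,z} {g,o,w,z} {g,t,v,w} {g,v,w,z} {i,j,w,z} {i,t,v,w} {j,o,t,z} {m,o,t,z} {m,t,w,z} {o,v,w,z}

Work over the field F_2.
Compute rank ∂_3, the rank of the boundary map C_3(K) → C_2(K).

rank∂_3=12

n_0=9 n_1=32 n_2=40 n_3=14  [Z2]
∂1: piv[gi,gj,go,gt,gv,gw,gz,jm] rk=8  ker:ij,it,iv,iw,iz,jo,jt,jw,jz,mo,mt,mv,mw,mz,ot,ov,ow,oz,tv,tw,tz,vw,vz,wz
∂2: piv[git,giv,giw,gjz,gov,gow,goz,gtv,gtw,gvw,gvz,gwz,ijt,ijw,ijz,iwz,jot,joz,jtz,mot,mov,mow,moz] rk=23  ker:itv,itw,ivw,jwz,mtv,mtw,mtz,mwz,otv,otw,otz,ovw,ovz,owz,tvw,twz,vwz
∂3: piv[gitv,gitw,givw,govw,govz,gowz,gtvw,gvwz,ijwz,jotz,motz,mtwz] rk=12  ker:itvw,ovwz
rk∂_3=12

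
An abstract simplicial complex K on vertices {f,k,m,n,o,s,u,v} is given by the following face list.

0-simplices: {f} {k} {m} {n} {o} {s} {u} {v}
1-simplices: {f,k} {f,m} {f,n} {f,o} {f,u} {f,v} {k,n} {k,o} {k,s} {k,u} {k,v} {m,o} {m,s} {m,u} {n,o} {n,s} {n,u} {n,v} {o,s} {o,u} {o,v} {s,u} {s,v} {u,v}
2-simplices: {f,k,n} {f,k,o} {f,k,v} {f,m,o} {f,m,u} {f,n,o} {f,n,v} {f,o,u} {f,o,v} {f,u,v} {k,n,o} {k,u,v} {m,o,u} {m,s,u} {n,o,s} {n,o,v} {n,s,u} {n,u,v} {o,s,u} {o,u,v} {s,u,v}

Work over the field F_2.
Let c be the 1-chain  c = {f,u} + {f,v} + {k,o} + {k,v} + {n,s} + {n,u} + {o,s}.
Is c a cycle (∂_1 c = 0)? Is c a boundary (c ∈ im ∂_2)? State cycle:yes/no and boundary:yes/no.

n_0=8 n_1=24 n_2=21  [Z2]
∂1: piv[fk,fm,fn,fo,fu,fv,ks] rk=7  ker:kn,ko,ku,kv,mo,ms,mu,no,ns,nu,nv,os,ou,ov,su,sv,uv
∂2: piv[fkn,fko,fkv,fmo,fmu,fno,fnv,fou,fov,fuv,kuv,msu,nos,nsu,nuv,suv] rk=16  ker:kno,mou,nov,osu,ouv
∂1c = 0
c vs im∂2: reduces to 0 ⇒ boundary

cycle:yes boundary:yes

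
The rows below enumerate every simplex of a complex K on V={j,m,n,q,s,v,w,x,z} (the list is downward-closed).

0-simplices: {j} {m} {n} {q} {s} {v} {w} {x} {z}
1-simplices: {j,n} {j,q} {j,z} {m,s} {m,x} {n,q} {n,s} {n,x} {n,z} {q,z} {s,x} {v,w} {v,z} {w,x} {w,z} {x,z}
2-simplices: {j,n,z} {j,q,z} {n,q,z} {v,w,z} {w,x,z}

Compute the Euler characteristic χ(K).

n_0=9 n_1=16 n_2=5
χ=+9−16+5=-2

χ(K)=-2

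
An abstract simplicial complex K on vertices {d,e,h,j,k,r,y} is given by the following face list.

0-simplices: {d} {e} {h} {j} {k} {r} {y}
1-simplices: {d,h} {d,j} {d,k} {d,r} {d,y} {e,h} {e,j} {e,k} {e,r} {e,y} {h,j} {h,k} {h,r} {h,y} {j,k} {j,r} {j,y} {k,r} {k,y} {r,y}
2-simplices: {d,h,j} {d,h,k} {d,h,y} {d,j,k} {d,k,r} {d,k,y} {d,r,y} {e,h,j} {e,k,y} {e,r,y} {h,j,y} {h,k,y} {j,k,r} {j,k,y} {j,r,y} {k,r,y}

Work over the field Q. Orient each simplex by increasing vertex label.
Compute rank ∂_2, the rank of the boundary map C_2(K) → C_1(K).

rank∂_2=12

n_0=7 n_1=20 n_2=16  [Q]
∂1: piv[dh,dj,dk,dr,dy,eh] rk=6  ker:ej,ek,er,ey,hj,hk,hr,hy,jk,jr,jy,kr,ky,ry
∂2: piv[dhj,dhk,dhy,djk,dkr,dky,dry,ehj,eky,ery,hjy,jkr] rk=12  ker:hky,jky,jry,kry
rk∂_2=12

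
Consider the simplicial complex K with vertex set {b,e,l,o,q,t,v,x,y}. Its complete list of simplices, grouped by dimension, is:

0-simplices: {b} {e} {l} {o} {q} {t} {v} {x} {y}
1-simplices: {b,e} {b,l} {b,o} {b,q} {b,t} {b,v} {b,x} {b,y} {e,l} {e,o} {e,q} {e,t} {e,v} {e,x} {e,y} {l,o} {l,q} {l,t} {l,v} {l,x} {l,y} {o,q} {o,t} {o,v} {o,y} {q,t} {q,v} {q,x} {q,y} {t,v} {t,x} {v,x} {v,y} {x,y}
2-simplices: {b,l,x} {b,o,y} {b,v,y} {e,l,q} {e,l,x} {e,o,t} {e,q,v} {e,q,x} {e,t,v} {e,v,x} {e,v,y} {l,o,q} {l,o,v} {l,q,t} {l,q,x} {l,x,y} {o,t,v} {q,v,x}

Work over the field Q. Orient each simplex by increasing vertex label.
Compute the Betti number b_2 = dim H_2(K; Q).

n_0=9 n_1=34 n_2=18  [Q]
∂1: piv[be,bl,bo,bq,bt,bv,bx,by] rk=8  ker:el,eo,eq,et,ev,ex,ey,lo,lq,lt,lv,lx,ly,oq,ot,ov,oy,qt,qv,qx,qy,tv,tx,vx,vy,xy
∂2: piv[blx,boy,bvy,elq,elx,eot,eqv,eqx,etv,evx,evy,loq,lov,lqt,lxy,otv] rk=16  ker:lqx,qvx
b_2=(18−16)−0=2

b_2=2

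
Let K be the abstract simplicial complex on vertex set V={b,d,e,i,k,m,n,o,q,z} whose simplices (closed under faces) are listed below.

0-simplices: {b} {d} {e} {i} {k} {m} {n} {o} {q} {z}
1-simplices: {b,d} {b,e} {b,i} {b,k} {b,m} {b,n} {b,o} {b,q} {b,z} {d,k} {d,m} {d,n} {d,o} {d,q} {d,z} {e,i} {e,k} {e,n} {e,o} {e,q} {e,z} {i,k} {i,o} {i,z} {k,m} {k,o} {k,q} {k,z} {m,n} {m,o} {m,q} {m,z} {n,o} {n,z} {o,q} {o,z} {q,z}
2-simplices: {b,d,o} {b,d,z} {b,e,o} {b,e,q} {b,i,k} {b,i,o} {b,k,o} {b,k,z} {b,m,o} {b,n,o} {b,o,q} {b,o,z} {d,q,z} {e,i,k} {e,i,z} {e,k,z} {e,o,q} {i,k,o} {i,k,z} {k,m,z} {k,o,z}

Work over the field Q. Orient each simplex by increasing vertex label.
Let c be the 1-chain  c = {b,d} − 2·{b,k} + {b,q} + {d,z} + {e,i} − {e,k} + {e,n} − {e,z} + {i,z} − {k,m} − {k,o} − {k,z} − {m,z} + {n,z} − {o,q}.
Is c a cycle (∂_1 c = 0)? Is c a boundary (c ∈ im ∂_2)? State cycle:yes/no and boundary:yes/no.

cycle:yes boundary:no

n_0=10 n_1=37 n_2=21  [Q]
∂1: piv[bd,be,bi,bk,bm,bn,bo,bq,bz] rk=9  ker:dk,dm,dn,do,dq,dz,ei,ek,en,eo,eq,ez,ik,io,iz,km,ko,kq,kz,mn,mo,mq,mz,no,nz,oq,oz,qz
∂2: piv[bdo,bdz,beo,beq,bik,bio,bko,bkz,bmo,bno,boq,boz,dqz,eik,eiz,ekz,kmz] rk=17  ker:eoq,iko,ikz,koz
∂1c = 0
c vs im∂2: residual ≠ 0 ⇒ not boundary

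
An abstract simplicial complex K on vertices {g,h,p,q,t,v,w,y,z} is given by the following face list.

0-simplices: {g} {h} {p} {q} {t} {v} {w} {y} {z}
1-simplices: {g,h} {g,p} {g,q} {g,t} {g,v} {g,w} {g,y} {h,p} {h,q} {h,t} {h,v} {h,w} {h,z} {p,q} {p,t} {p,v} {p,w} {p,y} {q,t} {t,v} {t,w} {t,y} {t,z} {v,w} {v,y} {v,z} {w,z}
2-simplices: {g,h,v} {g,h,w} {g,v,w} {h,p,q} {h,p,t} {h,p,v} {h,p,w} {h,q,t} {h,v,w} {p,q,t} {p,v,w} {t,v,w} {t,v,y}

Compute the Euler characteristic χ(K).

χ(K)=-5

n_0=9 n_1=27 n_2=13
χ=+9−27+13=-5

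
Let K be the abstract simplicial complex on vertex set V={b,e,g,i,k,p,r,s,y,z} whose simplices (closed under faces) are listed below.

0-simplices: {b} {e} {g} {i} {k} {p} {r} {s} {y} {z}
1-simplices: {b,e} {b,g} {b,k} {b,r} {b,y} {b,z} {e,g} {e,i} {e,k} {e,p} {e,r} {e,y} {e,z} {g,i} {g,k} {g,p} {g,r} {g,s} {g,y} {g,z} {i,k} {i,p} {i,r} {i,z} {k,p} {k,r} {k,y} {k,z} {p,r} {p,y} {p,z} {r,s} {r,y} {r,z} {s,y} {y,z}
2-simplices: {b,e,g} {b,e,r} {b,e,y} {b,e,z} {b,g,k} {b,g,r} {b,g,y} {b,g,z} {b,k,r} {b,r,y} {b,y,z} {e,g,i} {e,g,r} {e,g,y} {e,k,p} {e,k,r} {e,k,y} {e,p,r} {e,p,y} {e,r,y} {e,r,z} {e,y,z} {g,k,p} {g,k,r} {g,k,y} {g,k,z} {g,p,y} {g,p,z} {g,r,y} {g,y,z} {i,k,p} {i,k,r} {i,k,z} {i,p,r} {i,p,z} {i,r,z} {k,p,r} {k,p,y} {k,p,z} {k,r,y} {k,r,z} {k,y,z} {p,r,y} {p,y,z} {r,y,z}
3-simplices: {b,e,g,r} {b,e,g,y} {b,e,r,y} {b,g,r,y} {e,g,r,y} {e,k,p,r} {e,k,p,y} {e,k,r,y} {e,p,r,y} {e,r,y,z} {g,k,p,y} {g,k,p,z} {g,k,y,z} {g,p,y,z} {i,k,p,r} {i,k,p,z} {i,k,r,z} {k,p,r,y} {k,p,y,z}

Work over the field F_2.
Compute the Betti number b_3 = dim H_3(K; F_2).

b_3=3

n_0=10 n_1=36 n_2=45 n_3=19  [Z2]
∂1: piv[be,bg,bk,br,by,bz,ei,ep,gs] rk=9  ker:eg,ek,er,ey,ez,gi,gk,gp,gr,gy,gz,ik,ip,ir,iz,kp,kr,ky,kz,pr,py,pz,rs,ry,rz,sy,yz
∂2: piv[beg,ber,bey,bez,bgk,bgr,bgy,bgz,bkr,bry,byz,egi,ekp,ekr,eky,epr,epy,erz,gkp,gkz,gpz,ikp,ikr,ikz] rk=24  ker:egr,egy,ery,eyz,gkr,gky,gpy,gry,gyz,ipr,ipz,irz,kpr,kpy,kpz,kry,krz,kyz,pry,pyz,ryz
∂3: piv[begr,begy,bery,bgry,ekpr,ekpy,ekry,epry,eryz,gkpy,gkpz,gkyz,gpyz,ikpr,ikpz,ikrz] rk=16  ker:egry,kpry,kpyz
b_3=(19−16)−0=3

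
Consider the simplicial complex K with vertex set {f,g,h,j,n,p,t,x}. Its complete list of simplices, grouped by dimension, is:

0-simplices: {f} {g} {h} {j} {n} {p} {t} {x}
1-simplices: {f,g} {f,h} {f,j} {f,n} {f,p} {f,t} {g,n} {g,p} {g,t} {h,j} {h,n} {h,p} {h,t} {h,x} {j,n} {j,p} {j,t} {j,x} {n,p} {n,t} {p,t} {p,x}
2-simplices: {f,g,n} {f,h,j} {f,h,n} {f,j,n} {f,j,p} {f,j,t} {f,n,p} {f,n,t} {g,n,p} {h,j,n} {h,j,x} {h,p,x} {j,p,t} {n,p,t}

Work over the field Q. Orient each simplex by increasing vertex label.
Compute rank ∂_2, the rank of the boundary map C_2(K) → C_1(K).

rank∂_2=12

n_0=8 n_1=22 n_2=14  [Q]
∂1: piv[fg,fh,fj,fn,fp,ft,hx] rk=7  ker:gn,gp,gt,hj,hn,hp,ht,jn,jp,jt,jx,np,nt,pt,px
∂2: piv[fgn,fhj,fhn,fjn,fjp,fjt,fnp,fnt,gnp,hjx,hpx,jpt] rk=12  ker:hjn,npt
rk∂_2=12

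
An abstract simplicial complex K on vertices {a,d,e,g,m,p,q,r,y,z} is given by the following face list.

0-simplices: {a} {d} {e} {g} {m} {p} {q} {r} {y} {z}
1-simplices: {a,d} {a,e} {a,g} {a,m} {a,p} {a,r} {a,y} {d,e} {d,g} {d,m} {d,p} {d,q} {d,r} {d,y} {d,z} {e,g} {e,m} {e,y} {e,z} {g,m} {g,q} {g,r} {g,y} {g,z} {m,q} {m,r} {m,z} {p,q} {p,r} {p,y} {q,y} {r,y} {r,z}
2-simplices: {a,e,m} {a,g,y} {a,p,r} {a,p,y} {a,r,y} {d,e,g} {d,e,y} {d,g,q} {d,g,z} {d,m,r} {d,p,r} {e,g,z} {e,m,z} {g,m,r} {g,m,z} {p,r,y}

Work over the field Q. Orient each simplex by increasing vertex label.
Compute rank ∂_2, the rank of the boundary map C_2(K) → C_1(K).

rank∂_2=15

n_0=10 n_1=33 n_2=16  [Q]
∂1: piv[ad,ae,ag,am,ap,ar,ay,dq,dz] rk=9  ker:de,dg,dm,dp,dr,dy,eg,em,ey,ez,gm,gq,gr,gy,gz,mq,mr,mz,pq,pr,py,qy,ry,rz
∂2: piv[aem,agy,apr,apy,ary,deg,dey,dgq,dgz,dmr,dpr,egz,emz,gmr,gmz] rk=15  ker:pry
rk∂_2=15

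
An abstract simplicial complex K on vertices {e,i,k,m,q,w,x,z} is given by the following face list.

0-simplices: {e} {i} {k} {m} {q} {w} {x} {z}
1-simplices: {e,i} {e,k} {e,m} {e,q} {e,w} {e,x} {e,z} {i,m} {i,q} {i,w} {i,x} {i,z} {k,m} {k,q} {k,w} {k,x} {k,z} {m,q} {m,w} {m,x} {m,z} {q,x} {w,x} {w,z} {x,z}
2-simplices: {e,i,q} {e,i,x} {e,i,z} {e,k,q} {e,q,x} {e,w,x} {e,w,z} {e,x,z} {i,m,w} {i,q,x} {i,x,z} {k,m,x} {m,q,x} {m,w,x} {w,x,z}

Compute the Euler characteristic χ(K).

χ(K)=-2

n_0=8 n_1=25 n_2=15
χ=+8−25+15=-2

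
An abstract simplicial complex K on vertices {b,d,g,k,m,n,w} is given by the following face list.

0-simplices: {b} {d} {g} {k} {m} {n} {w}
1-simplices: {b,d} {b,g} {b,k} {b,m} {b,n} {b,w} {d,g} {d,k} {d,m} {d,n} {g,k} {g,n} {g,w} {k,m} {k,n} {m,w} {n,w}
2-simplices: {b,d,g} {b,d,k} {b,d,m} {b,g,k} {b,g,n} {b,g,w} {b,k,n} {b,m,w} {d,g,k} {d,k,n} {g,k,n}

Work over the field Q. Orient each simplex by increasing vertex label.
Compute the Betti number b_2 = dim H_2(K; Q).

b_2=2

n_0=7 n_1=17 n_2=11  [Q]
∂1: piv[bd,bg,bk,bm,bn,bw] rk=6  ker:dg,dk,dm,dn,gk,gn,gw,km,kn,mw,nw
∂2: piv[bdg,bdk,bdm,bgk,bgn,bgw,bkn,bmw,dkn] rk=9  ker:dgk,gkn
b_2=(11−9)−0=2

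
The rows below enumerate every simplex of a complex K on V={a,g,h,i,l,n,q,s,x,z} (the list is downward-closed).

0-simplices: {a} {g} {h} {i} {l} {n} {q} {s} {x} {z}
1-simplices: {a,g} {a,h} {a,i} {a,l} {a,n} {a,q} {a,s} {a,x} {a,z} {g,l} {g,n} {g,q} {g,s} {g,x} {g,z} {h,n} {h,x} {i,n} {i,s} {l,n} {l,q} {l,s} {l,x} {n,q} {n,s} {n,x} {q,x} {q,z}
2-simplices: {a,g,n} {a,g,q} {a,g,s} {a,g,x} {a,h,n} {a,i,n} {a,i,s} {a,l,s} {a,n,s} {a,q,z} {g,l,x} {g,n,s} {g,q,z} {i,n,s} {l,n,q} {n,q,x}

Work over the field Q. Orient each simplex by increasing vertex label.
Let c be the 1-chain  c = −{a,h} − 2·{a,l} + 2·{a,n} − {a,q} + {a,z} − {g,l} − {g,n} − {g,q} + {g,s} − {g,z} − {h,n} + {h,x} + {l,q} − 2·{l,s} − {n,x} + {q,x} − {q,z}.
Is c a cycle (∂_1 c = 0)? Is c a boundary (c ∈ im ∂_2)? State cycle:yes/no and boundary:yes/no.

cycle:no boundary:no

n_0=10 n_1=28 n_2=16  [Q]
∂1: piv[ag,ah,ai,al,an,aq,as,ax,az] rk=9  ker:gl,gn,gq,gs,gx,gz,hn,hx,in,is,ln,lq,ls,lx,nq,ns,nx,qx,qz
∂2: piv[agn,agq,ags,agx,ahn,ain,ais,als,ans,aqz,glx,gqz,lnq,nqx] rk=14  ker:gns,ins
∂1c = {a} + 3·{g} − {h} − 2·{l} + {n} − {q} − {s} + {x} − {z}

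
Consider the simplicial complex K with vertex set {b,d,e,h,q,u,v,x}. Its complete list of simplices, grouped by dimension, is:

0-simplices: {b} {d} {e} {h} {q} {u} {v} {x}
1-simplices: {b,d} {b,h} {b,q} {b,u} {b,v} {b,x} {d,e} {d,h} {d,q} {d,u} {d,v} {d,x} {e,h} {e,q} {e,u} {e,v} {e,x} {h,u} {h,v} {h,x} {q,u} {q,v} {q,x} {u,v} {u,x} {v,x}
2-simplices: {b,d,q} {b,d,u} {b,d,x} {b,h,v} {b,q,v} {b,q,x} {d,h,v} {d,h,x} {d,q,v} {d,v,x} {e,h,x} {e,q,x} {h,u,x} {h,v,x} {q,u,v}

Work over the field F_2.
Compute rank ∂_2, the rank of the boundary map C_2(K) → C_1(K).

rank∂_2=14

n_0=8 n_1=26 n_2=15  [Z2]
∂1: piv[bd,bh,bq,bu,bv,bx,de] rk=7  ker:dh,dq,du,dv,dx,eh,eq,eu,ev,ex,hu,hv,hx,qu,qv,qx,uv,ux,vx
∂2: piv[bdq,bdu,bdx,bhv,bqv,bqx,dhv,dhx,dqv,dvx,ehx,eqx,hux,quv] rk=14  ker:hvx
rk∂_2=14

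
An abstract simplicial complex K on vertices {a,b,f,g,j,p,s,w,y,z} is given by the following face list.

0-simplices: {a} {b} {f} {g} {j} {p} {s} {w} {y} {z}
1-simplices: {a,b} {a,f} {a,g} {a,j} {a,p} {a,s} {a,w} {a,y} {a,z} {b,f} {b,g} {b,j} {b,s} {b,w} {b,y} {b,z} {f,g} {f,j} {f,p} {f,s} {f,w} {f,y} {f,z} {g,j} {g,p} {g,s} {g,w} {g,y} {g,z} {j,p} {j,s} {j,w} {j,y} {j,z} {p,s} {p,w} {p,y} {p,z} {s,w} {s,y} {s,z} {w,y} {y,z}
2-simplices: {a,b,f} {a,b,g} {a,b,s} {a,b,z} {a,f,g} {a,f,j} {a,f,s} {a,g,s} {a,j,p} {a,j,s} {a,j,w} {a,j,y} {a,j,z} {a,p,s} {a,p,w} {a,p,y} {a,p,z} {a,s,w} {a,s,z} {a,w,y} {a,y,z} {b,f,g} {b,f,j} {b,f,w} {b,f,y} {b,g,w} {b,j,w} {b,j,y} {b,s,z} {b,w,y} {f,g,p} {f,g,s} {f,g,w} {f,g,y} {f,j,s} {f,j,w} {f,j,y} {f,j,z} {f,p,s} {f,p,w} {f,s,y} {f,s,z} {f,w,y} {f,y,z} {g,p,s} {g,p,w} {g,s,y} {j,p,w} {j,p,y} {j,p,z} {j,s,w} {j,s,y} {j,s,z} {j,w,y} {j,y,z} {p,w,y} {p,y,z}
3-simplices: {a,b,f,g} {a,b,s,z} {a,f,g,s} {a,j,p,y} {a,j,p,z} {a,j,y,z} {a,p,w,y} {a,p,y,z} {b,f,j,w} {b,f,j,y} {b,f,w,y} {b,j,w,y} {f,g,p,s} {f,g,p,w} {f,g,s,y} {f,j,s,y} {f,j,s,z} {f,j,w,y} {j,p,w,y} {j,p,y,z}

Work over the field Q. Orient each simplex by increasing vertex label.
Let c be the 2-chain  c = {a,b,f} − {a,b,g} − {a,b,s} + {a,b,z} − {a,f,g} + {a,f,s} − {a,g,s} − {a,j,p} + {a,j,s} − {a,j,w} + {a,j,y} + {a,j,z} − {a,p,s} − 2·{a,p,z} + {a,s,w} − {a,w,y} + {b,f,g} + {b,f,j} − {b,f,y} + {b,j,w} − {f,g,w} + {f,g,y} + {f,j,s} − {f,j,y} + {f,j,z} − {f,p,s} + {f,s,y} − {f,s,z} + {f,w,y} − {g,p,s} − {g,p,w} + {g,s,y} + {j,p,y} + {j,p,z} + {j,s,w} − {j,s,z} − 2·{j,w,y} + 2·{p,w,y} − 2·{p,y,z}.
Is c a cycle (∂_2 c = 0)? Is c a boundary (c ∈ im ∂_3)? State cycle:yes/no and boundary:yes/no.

n_0=10 n_1=43 n_2=57 n_3=20  [Q]
∂1: piv[ab,af,ag,aj,ap,as,aw,ay,az] rk=9  ker:bf,bg,bj,bs,bw,by,bz,fg,fj,fp,fs,fw,fy,fz,gj,gp,gs,gw,gy,gz,jp,js,jw,jy,jz,ps,pw,py,pz,sw,sy,sz,wy,yz
∂2: piv[abf,abg,abs,abz,afg,afj,afs,ags,ajp,ajs,ajw,ajy,ajz,aps,apw,apy,apz,asw,asz,awy,ayz,bfj,bfw,bfy,bgw,bjw,bjy,fgp,fgy,fjz,fps,fsy] rk=32  ker:bfg,bsz,bwy,fgs,fgw,fjs,fjw,fjy,fpw,fsz,fwy,fyz,gps,gpw,gsy,jpw,jpy,jpz,jsw,jsy,jsz,jwy,jyz,pwy,pyz
∂3: piv[abfg,absz,afgs,ajpy,ajpz,ajyz,apwy,apyz,bfjw,bfjy,bfwy,bjwy,fgps,fgpw,fgsy,fjsy,fjsz,jpwy] rk=18  ker:fjwy,jpyz
∂2c = −{a,f} + {a,g} + {a,j} − 2·{a,p} + 2·{a,s} − {a,w} + 2·{b,f} − 2·{b,g} − {b,s} − {b,w} + {b,y} + {b,z} + 2·{f,j} − {f,p} + {f,s} + 2·{f,w} − 3·{f,y} − 2·{g,p} + {g,s} + {j,p} + 2·{j,s} − 3·{j,w} + {j,y} + 2·{j,z} − 3·{p,s} + {p,w} − 3·{p,y} + {p,z} + 2·{s,w} + 2·{s,y} − 2·{s,z} − 2·{y,z}

cycle:no boundary:no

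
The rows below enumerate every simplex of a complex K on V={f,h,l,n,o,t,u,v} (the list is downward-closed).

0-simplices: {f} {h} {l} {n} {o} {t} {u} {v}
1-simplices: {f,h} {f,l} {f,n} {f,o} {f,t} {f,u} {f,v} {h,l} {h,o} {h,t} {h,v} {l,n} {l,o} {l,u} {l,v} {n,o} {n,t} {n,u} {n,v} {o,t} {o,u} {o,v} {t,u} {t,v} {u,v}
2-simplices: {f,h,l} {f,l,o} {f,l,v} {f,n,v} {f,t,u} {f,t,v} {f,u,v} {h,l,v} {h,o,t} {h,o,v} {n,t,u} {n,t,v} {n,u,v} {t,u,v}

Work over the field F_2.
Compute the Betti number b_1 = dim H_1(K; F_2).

n_0=8 n_1=25 n_2=14  [Z2]
∂1: piv[fh,fl,fn,fo,ft,fu,fv] rk=7  ker:hl,ho,ht,hv,ln,lo,lu,lv,no,nt,nu,nv,ot,ou,ov,tu,tv,uv
∂2: piv[fhl,flo,flv,fnv,ftu,ftv,fuv,hlv,hot,hov,ntu,ntv] rk=12  ker:nuv,tuv
b_1=(25−7)−12=6

b_1=6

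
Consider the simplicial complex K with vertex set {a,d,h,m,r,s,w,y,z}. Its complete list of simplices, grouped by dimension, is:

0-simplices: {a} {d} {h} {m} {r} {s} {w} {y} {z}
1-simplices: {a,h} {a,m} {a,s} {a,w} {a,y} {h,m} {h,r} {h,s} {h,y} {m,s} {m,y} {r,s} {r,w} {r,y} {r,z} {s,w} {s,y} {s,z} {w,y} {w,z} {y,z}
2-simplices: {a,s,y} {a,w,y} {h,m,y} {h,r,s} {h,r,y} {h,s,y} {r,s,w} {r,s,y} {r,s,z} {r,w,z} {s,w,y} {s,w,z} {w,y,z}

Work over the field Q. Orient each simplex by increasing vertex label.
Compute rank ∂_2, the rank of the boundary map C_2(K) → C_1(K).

rank∂_2=11

n_0=9 n_1=21 n_2=13  [Q]
∂1: piv[ah,am,as,aw,ay,hr,rz] rk=7  ker:hm,hs,hy,ms,my,rs,rw,ry,sw,sy,sz,wy,wz,yz
∂2: piv[asy,awy,hmy,hrs,hry,hsy,rsw,rsz,rwz,swy,wyz] rk=11  ker:rsy,swz
rk∂_2=11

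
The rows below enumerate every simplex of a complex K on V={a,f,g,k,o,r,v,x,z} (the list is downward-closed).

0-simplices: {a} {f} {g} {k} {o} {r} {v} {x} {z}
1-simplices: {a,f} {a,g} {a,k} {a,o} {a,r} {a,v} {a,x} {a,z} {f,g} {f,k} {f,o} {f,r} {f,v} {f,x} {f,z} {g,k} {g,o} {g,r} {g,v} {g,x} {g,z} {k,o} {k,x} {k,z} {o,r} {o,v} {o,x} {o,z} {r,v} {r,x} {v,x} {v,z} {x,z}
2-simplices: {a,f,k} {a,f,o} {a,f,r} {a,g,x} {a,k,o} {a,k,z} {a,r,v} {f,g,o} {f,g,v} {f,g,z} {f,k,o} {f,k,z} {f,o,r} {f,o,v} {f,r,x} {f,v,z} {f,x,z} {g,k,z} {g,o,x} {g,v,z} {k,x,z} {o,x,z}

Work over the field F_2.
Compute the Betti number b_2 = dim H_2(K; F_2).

b_2=2

n_0=9 n_1=33 n_2=22  [Z2]
∂1: piv[af,ag,ak,ao,ar,av,ax,az] rk=8  ker:fg,fk,fo,fr,fv,fx,fz,gk,go,gr,gv,gx,gz,ko,kx,kz,or,ov,ox,oz,rv,rx,vx,vz,xz
∂2: piv[afk,afo,afr,agx,ako,akz,arv,fgo,fgv,fgz,fkz,for,fov,frx,fvz,fxz,gkz,gox,kxz,oxz] rk=20  ker:fko,gvz
b_2=(22−20)−0=2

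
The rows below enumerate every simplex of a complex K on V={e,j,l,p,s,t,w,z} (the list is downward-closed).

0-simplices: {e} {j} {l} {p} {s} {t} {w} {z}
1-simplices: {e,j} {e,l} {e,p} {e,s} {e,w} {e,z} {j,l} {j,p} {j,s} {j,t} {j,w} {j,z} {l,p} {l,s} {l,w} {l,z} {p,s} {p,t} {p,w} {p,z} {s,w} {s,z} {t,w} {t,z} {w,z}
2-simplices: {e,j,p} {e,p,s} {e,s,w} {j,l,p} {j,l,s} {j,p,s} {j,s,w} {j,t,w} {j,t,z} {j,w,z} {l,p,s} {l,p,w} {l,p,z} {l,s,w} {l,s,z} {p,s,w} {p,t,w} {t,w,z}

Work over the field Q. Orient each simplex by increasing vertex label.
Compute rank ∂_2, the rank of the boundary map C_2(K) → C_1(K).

rank∂_2=15

n_0=8 n_1=25 n_2=18  [Q]
∂1: piv[ej,el,ep,es,ew,ez,jt] rk=7  ker:jl,jp,js,jw,jz,lp,ls,lw,lz,ps,pt,pw,pz,sw,sz,tw,tz,wz
∂2: piv[ejp,eps,esw,jlp,jls,jps,jsw,jtw,jtz,jwz,lpw,lpz,lsw,lsz,ptw] rk=15  ker:lps,psw,twz
rk∂_2=15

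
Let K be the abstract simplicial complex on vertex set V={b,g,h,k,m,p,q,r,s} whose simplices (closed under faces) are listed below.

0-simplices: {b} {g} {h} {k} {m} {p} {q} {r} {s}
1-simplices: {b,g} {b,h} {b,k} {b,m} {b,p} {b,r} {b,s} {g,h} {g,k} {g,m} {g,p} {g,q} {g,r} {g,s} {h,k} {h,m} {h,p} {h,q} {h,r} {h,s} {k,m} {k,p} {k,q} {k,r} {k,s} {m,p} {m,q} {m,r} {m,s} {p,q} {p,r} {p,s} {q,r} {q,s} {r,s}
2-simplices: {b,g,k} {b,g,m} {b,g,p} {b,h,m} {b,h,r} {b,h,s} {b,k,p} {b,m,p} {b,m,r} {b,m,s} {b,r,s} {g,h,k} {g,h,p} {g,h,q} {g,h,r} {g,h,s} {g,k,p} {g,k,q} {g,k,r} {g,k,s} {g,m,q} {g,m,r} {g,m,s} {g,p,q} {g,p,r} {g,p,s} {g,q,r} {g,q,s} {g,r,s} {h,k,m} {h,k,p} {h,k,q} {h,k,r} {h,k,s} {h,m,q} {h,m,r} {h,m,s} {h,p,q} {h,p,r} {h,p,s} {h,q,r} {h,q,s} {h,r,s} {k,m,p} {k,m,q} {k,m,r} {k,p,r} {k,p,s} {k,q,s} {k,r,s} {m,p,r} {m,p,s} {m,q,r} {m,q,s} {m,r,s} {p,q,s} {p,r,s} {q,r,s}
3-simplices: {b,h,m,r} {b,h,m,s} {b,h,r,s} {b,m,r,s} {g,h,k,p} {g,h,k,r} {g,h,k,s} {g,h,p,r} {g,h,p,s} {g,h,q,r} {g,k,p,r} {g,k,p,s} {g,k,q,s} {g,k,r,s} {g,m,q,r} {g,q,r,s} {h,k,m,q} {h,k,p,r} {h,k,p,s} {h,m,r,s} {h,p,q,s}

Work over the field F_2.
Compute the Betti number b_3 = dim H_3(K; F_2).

n_0=9 n_1=35 n_2=58 n_3=21  [Z2]
∂1: piv[bg,bh,bk,bm,bp,br,bs,gq] rk=8  ker:gh,gk,gm,gp,gr,gs,hk,hm,hp,hq,hr,hs,km,kp,kq,kr,ks,mp,mq,mr,ms,pq,pr,ps,qr,qs,rs
∂2: piv[bgk,bgm,bgp,bhm,bhr,bhs,bkp,bmp,bmr,bms,brs,ghk,ghp,ghq,ghr,ghs,gkq,gkr,gks,gmq,gmr,gpq,gpr,gps,gqr,gqs,hkm] rk=27  ker:gkp,gms,grs,hkp,hkq,hkr,hks,hmq,hmr,hms,hpq,hpr,hps,hqr,hqs,hrs,kmp,kmq,kmr,kpr,kps,kqs,krs,mpr,mps,mqr,mqs,mrs,pqs,prs,qrs
∂3: piv[bhmr,bhms,bhrs,bmrs,ghkp,ghkr,ghks,ghpr,ghps,ghqr,gkpr,gkps,gkqs,gkrs,gmqr,gqrs,hkmq,hpqs] rk=18  ker:hkpr,hkps,hmrs
b_3=(21−18)−0=3

b_3=3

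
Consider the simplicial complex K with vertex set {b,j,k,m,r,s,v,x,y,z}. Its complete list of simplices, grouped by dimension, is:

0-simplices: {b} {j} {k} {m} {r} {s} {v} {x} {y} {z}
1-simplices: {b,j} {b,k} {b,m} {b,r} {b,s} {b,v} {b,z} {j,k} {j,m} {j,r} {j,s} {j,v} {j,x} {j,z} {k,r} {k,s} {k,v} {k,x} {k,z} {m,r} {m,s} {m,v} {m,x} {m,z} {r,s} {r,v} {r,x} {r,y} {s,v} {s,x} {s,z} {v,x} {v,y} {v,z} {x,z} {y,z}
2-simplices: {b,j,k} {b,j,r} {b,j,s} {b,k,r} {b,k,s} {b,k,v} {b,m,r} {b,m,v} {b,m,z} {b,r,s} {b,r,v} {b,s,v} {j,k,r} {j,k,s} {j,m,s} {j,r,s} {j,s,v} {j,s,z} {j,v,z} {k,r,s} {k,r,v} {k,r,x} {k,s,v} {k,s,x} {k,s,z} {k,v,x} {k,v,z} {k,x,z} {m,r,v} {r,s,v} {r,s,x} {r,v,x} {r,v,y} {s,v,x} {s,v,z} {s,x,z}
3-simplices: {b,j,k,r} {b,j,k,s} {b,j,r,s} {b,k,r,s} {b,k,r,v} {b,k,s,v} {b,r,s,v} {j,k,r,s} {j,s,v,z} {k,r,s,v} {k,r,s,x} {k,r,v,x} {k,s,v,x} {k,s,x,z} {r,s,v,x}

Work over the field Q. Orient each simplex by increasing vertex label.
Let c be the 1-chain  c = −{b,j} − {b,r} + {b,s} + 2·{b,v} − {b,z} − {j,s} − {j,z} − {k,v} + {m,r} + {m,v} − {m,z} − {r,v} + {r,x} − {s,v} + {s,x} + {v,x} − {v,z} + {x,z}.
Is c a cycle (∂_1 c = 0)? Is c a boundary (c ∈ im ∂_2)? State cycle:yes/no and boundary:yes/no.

n_0=10 n_1=36 n_2=36 n_3=15  [Q]
∂1: piv[bj,bk,bm,br,bs,bv,bz,jx,ry] rk=9  ker:jk,jm,jr,js,jv,jz,kr,ks,kv,kx,kz,mr,ms,mv,mx,mz,rs,rv,rx,sv,sx,sz,vx,vy,vz,xz,yz
∂2: piv[bjk,bjr,bjs,bkr,bks,bkv,bmr,bmv,bmz,brs,brv,bsv,jms,jsv,jsz,jvz,krx,ksx,ksz,kvx,kxz,rvy] rk=22  ker:jkr,jks,jrs,krs,krv,ksv,kvz,mrv,rsv,rsx,rvx,svx,svz,sxz
∂3: piv[bjkr,bjks,bjrs,bkrs,bkrv,bksv,brsv,jsvz,krsx,krvx,ksvx,ksxz] rk=12  ker:jkrs,krsv,rsvx
∂1c = {j} + {k} − {m} + 2·{x} − 3·{z}

cycle:no boundary:no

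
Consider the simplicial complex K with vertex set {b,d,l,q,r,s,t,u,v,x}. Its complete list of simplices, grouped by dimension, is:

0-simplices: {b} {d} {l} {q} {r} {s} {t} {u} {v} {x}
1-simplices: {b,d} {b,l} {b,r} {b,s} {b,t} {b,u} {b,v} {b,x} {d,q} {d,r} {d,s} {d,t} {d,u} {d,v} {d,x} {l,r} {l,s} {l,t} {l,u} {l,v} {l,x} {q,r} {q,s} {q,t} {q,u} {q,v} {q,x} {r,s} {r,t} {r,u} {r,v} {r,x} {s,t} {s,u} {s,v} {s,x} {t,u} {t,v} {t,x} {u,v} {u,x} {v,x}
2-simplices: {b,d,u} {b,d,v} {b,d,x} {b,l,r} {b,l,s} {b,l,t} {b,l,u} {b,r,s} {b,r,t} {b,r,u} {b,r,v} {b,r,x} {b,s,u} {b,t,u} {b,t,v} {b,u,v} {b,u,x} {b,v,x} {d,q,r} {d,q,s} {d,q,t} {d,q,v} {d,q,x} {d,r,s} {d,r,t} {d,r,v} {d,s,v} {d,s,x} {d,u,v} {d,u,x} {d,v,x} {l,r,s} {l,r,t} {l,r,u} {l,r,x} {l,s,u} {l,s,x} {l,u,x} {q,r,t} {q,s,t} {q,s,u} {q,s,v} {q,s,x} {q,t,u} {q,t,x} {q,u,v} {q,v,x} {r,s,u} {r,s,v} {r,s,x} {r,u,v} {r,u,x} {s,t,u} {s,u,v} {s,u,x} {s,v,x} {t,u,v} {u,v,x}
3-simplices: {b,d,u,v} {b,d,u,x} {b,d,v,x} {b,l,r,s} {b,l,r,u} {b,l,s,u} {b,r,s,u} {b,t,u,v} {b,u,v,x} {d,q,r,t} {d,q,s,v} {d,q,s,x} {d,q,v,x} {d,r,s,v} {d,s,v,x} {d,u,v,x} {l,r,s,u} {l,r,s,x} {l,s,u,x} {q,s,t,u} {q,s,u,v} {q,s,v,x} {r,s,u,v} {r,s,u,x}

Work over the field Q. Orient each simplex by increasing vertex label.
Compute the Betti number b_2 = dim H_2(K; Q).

n_0=10 n_1=42 n_2=58 n_3=24  [Q]
∂1: piv[bd,bl,br,bs,bt,bu,bv,bx,dq] rk=9  ker:dr,ds,dt,du,dv,dx,lr,ls,lt,lu,lv,lx,qr,qs,qt,qu,qv,qx,rs,rt,ru,rv,rx,st,su,sv,sx,tu,tv,tx,uv,ux,vx
∂2: piv[bdu,bdv,bdx,blr,bls,blt,blu,brs,brt,bru,brv,brx,bsu,btu,btv,buv,bux,bvx,dqr,dqs,dqt,dqv,dqx,drs,drt,drv,dsv,dsx,lrx,qst,qsu,qtx] rk=32  ker:duv,dux,dvx,lrs,lrt,lru,lsu,lsx,lux,qrt,qsv,qsx,qtu,quv,qvx,rsu,rsv,rsx,ruv,rux,stu,suv,sux,svx,tuv,uvx
∂3: piv[bduv,bdux,bdvx,blrs,blru,blsu,brsu,btuv,buvx,dqrt,dqsv,dqsx,dqvx,drsv,dsvx,lrsx,lsux,qstu,qsuv,rsuv,rsux] rk=21  ker:duvx,lrsu,qsvx
b_2=(58−32)−21=5

b_2=5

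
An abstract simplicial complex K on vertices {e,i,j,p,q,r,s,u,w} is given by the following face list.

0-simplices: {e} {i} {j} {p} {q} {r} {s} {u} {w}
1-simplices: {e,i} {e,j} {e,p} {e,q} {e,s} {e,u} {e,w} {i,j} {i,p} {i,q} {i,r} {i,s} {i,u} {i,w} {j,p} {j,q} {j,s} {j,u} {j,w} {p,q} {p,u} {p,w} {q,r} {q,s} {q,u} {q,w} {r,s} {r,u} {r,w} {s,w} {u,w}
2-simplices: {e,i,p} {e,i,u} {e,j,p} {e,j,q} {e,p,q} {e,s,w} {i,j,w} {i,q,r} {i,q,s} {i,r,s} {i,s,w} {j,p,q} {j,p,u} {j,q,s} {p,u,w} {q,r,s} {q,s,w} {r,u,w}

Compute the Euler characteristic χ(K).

n_0=9 n_1=31 n_2=18
χ=+9−31+18=-4

χ(K)=-4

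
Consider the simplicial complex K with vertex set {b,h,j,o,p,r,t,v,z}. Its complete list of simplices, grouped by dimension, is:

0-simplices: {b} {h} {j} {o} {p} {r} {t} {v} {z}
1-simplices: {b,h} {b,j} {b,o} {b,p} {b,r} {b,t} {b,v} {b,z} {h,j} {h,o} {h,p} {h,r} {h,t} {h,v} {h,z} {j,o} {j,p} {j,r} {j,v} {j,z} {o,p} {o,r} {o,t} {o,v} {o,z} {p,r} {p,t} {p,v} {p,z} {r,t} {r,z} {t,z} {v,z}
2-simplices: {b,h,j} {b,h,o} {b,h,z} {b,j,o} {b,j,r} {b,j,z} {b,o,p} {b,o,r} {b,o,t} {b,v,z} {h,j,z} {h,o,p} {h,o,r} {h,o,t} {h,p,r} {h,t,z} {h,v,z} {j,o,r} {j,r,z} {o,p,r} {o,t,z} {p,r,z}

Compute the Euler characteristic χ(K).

χ(K)=-2

n_0=9 n_1=33 n_2=22
χ=+9−33+22=-2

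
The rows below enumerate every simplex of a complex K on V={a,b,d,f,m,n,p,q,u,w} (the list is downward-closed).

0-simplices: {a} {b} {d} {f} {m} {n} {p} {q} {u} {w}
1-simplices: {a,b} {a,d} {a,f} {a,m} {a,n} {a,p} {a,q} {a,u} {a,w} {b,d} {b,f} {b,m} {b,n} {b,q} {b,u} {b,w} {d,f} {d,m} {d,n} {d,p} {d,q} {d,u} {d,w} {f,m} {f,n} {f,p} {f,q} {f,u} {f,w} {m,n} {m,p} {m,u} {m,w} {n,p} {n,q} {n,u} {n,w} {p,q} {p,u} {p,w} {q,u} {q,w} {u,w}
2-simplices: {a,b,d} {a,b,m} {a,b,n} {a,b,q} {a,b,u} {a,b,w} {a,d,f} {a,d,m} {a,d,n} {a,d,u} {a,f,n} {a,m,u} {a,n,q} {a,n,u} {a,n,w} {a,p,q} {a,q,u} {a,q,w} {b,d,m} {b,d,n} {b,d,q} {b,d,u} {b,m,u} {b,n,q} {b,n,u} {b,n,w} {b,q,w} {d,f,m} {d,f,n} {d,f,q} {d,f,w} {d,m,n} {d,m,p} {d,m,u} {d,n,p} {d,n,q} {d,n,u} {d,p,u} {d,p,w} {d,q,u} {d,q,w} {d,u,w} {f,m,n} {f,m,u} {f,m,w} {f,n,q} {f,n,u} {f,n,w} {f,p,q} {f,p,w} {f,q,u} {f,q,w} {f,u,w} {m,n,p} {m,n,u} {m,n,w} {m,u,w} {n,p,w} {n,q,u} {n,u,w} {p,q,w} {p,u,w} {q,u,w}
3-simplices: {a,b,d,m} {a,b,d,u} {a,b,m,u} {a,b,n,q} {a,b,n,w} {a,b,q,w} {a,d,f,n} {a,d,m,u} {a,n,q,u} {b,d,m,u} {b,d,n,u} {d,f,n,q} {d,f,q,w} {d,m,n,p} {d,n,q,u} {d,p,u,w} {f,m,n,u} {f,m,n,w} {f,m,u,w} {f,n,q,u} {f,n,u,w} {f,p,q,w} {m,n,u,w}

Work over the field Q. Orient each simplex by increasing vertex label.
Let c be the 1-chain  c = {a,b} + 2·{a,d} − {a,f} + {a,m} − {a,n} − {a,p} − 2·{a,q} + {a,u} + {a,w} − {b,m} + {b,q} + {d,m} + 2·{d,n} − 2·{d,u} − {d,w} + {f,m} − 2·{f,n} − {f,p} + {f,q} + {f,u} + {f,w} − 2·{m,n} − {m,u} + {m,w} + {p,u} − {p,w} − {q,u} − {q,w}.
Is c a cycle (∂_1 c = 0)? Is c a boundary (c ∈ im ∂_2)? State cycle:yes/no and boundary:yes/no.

n_0=10 n_1=43 n_2=63 n_3=23  [Q]
∂1: piv[ab,ad,af,am,an,ap,aq,au,aw] rk=9  ker:bd,bf,bm,bn,bq,bu,bw,df,dm,dn,dp,dq,du,dw,fm,fn,fp,fq,fu,fw,mn,mp,mu,mw,np,nq,nu,nw,pq,pu,pw,qu,qw,uw
∂2: piv[abd,abm,abn,abq,abu,abw,adf,adm,adn,adu,afn,amu,anq,anu,anw,apq,aqu,aqw,bdq,dfm,dfq,dfw,dmn,dmp,dnp,dpu,dpw,dqw,duw,fmu,fmw,fpq,fpw] rk=33  ker:bdm,bdn,bdu,bmu,bnq,bnu,bnw,bqw,dfn,dmu,dnq,dnu,dqu,fmn,fnq,fnu,fnw,fqu,fqw,fuw,mnp,mnu,mnw,muw,npw,nqu,nuw,pqw,puw,quw
∂3: piv[abdm,abdu,abmu,abnq,abnw,abqw,adfn,admu,anqu,bdnu,dfnq,dfqw,dmnp,dnqu,dpuw,fmnu,fmnw,fmuw,fnqu,fnuw,fpqw] rk=21  ker:bdmu,mnuw
∂1c = −{a} + {b} + 2·{d} − 2·{f} + 4·{m} − 3·{n} − 2·{p} + 2·{q} − {u}

cycle:no boundary:no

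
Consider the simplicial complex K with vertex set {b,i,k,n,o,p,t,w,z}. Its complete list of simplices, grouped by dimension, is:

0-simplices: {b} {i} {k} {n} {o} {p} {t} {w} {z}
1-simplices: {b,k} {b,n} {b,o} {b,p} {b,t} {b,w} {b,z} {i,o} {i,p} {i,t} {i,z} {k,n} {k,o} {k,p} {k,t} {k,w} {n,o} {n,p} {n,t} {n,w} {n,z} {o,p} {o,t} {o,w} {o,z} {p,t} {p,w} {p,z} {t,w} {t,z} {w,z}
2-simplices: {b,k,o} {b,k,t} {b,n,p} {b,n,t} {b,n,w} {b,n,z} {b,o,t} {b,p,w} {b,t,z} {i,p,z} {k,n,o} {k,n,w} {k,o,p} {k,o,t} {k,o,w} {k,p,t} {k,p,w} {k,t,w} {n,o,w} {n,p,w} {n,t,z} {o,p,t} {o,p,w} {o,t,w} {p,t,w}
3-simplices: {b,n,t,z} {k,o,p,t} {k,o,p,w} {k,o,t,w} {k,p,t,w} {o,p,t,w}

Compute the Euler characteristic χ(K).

χ(K)=-3

n_0=9 n_1=31 n_2=25 n_3=6
χ=+9−31+25−6=-3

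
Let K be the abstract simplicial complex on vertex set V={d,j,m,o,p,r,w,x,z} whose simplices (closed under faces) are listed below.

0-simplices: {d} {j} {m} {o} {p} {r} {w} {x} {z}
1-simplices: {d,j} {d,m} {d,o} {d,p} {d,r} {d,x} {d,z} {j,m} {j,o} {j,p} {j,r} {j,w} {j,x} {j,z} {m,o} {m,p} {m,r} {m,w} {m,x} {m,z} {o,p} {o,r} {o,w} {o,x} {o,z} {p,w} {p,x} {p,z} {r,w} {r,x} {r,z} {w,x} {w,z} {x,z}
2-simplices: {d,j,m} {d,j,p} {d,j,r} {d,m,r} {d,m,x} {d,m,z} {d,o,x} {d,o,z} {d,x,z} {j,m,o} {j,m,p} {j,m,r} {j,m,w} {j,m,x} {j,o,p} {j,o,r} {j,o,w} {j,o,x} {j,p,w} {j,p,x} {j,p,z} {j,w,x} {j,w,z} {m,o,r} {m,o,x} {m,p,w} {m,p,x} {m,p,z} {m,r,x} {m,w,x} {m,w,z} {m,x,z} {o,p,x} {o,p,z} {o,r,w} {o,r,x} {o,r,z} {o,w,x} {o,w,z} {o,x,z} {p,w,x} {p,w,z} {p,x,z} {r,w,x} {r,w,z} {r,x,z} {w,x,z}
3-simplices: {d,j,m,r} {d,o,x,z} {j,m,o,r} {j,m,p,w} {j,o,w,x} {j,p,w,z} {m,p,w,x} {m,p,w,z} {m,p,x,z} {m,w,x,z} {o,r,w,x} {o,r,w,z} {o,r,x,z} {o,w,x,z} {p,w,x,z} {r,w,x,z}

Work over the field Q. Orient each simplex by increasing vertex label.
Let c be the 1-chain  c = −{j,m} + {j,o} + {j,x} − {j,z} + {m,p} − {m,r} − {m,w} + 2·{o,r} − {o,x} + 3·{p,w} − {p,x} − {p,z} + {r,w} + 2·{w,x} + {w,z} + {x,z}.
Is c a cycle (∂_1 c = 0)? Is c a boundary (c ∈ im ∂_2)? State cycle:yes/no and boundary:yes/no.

n_0=9 n_1=34 n_2=47 n_3=16  [Q]
∂1: piv[dj,dm,do,dp,dr,dx,dz,jw] rk=8  ker:jm,jo,jp,jr,jx,jz,mo,mp,mr,mw,mx,mz,op,or,ow,ox,oz,pw,px,pz,rw,rx,rz,wx,wz,xz
∂2: piv[djm,djp,djr,dmr,dmx,dmz,dox,doz,dxz,jmo,jmp,jmw,jmx,jop,jor,jow,jox,jpw,jpx,jpz,jwx,jwz,mpz,mrx,orw,orz] rk=26  ker:jmr,mor,mox,mpw,mpx,mwx,mwz,mxz,opx,opz,orx,owx,owz,oxz,pwx,pwz,pxz,rwx,rwz,rxz,wxz
∂3: piv[djmr,doxz,jmor,jmpw,jowx,jpwz,mpwx,mpwz,mpxz,mwxz,orwx,orwz,orxz,owxz] rk=14  ker:pwxz,rwxz
∂1c = 0
c vs im∂2: reduces to 0 ⇒ boundary

cycle:yes boundary:yes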